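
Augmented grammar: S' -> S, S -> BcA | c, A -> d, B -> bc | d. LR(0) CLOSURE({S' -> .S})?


Start: S' -> .S
For each item with dot before a nonterminal B, add B -> .γ for every B-production
Closure: [S' -> .S, S -> .BcA, S -> .c, B -> .bc, B -> .d]


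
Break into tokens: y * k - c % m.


Scan left to right, longest-match per lexeme
Tokens: ID(y), OP(*), ID(k), OP(-), ID(c), OP(%), ID(m)


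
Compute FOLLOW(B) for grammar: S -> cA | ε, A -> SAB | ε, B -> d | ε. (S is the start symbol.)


$ ∈ FOLLOW(S). For each A -> αBβ: add FIRST(β)\{ε} to FOLLOW(B); if β nullable, add FOLLOW(A).
FOLLOW(B) = {$, c, d}


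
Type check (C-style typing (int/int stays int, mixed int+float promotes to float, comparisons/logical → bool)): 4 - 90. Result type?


Operand types: int - int
Rule: mixed int/float promotes to float; int/int stays int
Result type: int


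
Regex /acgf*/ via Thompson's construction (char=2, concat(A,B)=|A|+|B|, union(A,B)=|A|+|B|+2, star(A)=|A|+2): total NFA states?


Syntax tree has 4 char leaf(s), 0 union(s), 1 star(s)
chars contribute 4×2 = 8; each union adds +2; each star adds +2
Total: 8 + 0 + 2 = 10 states


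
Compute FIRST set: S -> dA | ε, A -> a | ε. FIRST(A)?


Per alternative of A: FIRST(a) = {a}; FIRST(ε) = {ε}
FIRST(A) = {a, ε}


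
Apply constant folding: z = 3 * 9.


3 * 9 = 27 at compile time
Optimized: z = 27


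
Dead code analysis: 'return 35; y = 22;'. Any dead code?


statement follows a return and is unreachable
Dead: 'y = 22'


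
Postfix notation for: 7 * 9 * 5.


Left to right (same or higher precedence on left)
Postfix: 7 9 * 5 *


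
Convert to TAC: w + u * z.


Break into single-operator statements:
t1 = u * z
t2 = w + t1


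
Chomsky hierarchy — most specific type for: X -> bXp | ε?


Single nonterminal LHS, but b^n p^n is not regular
Classification: Type 2 (Context-Free)


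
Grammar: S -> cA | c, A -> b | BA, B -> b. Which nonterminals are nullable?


A nonterminal is nullable iff some alternative derives ε (directly, or every symbol in it is nullable)
Nullable: {}


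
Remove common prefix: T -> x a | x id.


Common prefix: 'x'
Factored: T -> x T', T' -> a | id


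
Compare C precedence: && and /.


'/' is multiplicative (level 10); '&&' is logical AND (level 2)
Higher level binds tighter
'/' has higher precedence than '&&'


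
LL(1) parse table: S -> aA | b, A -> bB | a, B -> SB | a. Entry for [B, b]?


For [B, b]: 'b' ∈ FIRST(SB)
Entry: B -> SB


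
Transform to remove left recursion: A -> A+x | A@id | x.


Left-recursive alternatives: A+x, A@id; non-recursive: x
Introduce A': A -> xA', A' -> +xA' | @idA' | ε


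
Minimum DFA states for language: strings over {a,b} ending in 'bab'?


Track the longest suffix of input matching a prefix of 'bab': 4 classes (prefixes of length 0..3)
Minimal DFA: 4 states


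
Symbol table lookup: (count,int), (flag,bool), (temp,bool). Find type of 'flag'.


Lookup 'flag' → type bool


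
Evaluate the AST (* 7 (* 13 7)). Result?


Evaluate inner: (* 13 7) = 91
Evaluate root: (* 7 91) = 637
Result: 637


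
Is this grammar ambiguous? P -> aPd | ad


balanced a^n…d^n: each string has a unique parse
Unambiguous


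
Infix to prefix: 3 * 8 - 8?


left-to-right (same/higher precedence on left): tree is (- (* 3 8) 8)
Prefix: - * 3 8 8


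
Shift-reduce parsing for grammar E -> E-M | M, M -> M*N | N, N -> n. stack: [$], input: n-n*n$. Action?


no handle on stack; shift 'n'
Action: shift


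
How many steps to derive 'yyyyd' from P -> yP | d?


Derivation: P => yP => yyP => yyyP => yyyyP => yyyyd
Steps: 5


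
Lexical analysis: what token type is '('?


Pattern: delimiter/punctuation
Type: PUNCTUATION


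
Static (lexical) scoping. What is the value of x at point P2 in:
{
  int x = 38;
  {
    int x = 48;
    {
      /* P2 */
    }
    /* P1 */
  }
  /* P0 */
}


P2's block does not declare x; resolves to the enclosing declaration at depth 1
x = 48


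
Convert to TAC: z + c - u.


Break into single-operator statements:
t1 = z + c
t2 = t1 - u


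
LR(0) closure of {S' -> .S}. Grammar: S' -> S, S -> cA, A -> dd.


Start: S' -> .S
For each item with dot before a nonterminal B, add B -> .γ for every B-production
Closure: [S' -> .S, S -> .cA]


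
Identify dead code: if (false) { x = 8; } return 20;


condition is constant false, so the whole block is unreachable
Dead: 'if (false) { x = 8; }'


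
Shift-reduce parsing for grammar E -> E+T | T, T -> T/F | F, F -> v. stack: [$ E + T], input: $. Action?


handle 'E+T' on top; lookahead ∈ FOLLOW(E) = {+, $}
Action: reduce (E -> E+T)


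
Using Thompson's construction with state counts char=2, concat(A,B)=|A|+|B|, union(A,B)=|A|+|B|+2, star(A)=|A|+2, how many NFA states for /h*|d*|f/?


Syntax tree has 3 char leaf(s), 2 union(s), 2 star(s)
chars contribute 3×2 = 6; each union adds +2; each star adds +2
Total: 6 + 4 + 4 = 14 states


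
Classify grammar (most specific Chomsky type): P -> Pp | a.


Left-linear: every RHS is a terminal or one nonterminal followed by a terminal
Classification: Type 3 (Regular)


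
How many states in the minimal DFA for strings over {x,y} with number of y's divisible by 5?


Track (count of y) mod 5: states 0..4, accept at 0
Minimal DFA: 5 states


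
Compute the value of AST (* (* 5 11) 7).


Evaluate inner: (* 5 11) = 55
Evaluate root: (* 55 7) = 385
Result: 385


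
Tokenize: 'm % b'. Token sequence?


Scan left to right, longest-match per lexeme
Tokens: ID(m), OP(%), ID(b)


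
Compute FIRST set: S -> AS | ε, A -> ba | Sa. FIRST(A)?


Per alternative of A: FIRST(ba) = {b}; FIRST(Sa) = {a, b}
FIRST(A) = {a, b}


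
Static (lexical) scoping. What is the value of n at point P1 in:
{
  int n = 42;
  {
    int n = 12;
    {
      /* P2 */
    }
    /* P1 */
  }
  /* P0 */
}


n declared in the same block as P1
n = 12


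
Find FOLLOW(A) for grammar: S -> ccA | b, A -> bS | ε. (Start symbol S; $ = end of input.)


$ ∈ FOLLOW(S). For each A -> αBβ: add FIRST(β)\{ε} to FOLLOW(B); if β nullable, add FOLLOW(A).
FOLLOW(A) = {$}


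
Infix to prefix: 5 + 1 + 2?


left-to-right (same/higher precedence on left): tree is (+ (+ 5 1) 2)
Prefix: + + 5 1 2


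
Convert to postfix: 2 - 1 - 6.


Left to right (same or higher precedence on left)
Postfix: 2 1 - 6 -


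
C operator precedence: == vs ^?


'==' is equality (level 6); '^' is bitwise XOR (level 4)
Higher level binds tighter
'==' has higher precedence than '^'


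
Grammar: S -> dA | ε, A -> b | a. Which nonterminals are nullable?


A nonterminal is nullable iff some alternative derives ε (directly, or every symbol in it is nullable)
Nullable: {S}


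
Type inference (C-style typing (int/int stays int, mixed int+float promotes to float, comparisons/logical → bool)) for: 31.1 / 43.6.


Operand types: float / float
Rule: mixed int/float promotes to float; int/int stays int
Result type: float


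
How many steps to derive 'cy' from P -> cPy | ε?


Derivation: P => cPy => cy
Steps: 2


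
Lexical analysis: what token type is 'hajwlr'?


Pattern: letter/underscore followed by alphanumerics, not a keyword
Type: IDENTIFIER


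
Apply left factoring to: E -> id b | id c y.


Common prefix: 'id'
Factored: E -> id E', E' -> b | c y


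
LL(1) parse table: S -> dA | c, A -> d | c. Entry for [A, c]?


For [A, c]: 'c' ∈ FIRST(c)
Entry: A -> c


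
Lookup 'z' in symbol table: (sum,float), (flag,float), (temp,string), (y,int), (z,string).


Lookup 'z' → type string


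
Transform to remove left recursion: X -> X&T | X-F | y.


Left-recursive alternatives: X&T, X-F; non-recursive: y
Introduce X': X -> yX', X' -> &TX' | -FX' | ε


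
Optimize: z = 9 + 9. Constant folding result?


9 + 9 = 18 at compile time
Optimized: z = 18


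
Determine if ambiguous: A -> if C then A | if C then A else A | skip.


dangling else: 'if C then if C then skip else skip' parses two ways
Ambiguous


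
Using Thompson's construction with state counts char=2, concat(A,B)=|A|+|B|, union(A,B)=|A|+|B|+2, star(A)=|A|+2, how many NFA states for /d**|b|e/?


Syntax tree has 3 char leaf(s), 2 union(s), 2 star(s)
chars contribute 3×2 = 6; each union adds +2; each star adds +2
Total: 6 + 4 + 4 = 14 states


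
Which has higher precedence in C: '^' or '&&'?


'^' is bitwise XOR (level 4); '&&' is logical AND (level 2)
Higher level binds tighter
'^' has higher precedence than '&&'


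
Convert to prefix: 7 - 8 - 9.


left-to-right (same/higher precedence on left): tree is (- (- 7 8) 9)
Prefix: - - 7 8 9


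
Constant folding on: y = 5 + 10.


5 + 10 = 15 at compile time
Optimized: y = 15


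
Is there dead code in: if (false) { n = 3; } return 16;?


condition is constant false, so the whole block is unreachable
Dead: 'if (false) { n = 3; }'


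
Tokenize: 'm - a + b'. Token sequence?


Scan left to right, longest-match per lexeme
Tokens: ID(m), OP(-), ID(a), OP(+), ID(b)


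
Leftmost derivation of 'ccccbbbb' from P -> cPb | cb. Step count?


Derivation: P => cPb => ccPbb => cccPbbb => ccccbbbb
Steps: 4


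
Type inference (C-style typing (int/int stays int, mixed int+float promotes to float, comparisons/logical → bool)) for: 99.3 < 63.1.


Operand types: float < float
Rule: comparison yields bool
Result type: bool


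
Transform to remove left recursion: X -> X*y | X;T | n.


Left-recursive alternatives: X*y, X;T; non-recursive: n
Introduce X': X -> nX', X' -> *yX' | ;TX' | ε


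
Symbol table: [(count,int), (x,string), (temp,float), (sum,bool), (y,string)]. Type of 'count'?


Lookup 'count' → type int


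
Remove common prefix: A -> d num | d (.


Common prefix: 'd'
Factored: A -> d A', A' -> num | (


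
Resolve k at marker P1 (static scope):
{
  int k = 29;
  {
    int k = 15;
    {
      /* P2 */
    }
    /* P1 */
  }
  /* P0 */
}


k declared in the same block as P1
k = 15


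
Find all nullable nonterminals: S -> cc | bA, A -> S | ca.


A nonterminal is nullable iff some alternative derives ε (directly, or every symbol in it is nullable)
Nullable: {}


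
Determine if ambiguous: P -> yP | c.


right-linear, alternatives start with distinct terminals 'y' vs 'c': unique leftmost derivation
Unambiguous


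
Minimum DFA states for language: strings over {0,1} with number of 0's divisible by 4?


Track (count of 0) mod 4: states 0..3, accept at 0
Minimal DFA: 4 states


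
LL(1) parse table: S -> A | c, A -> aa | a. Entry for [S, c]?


For [S, c]: 'c' ∈ FIRST(c)
Entry: S -> c


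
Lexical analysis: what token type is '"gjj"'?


Pattern: double-quoted sequence
Type: STRING_LITERAL


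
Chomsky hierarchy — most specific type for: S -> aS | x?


Right-linear: every RHS is a terminal or a terminal followed by one nonterminal
Classification: Type 3 (Regular)


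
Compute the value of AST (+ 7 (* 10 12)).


Evaluate inner: (* 10 12) = 120
Evaluate root: (+ 7 120) = 127
Result: 127


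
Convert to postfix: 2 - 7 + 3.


Left to right (same or higher precedence on left)
Postfix: 2 7 - 3 +


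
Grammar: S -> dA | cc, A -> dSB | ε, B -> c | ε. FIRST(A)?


Per alternative of A: FIRST(dSB) = {d}; FIRST(ε) = {ε}
FIRST(A) = {d, ε}


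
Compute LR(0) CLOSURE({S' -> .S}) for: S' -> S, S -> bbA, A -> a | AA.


Start: S' -> .S
For each item with dot before a nonterminal B, add B -> .γ for every B-production
Closure: [S' -> .S, S -> .bbA]


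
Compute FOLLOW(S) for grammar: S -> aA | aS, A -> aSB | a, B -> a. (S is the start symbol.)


$ ∈ FOLLOW(S). For each A -> αBβ: add FIRST(β)\{ε} to FOLLOW(B); if β nullable, add FOLLOW(A).
FOLLOW(S) = {$, a}


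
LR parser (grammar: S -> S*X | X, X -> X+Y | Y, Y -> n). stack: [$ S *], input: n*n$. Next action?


no handle ('S*' is not any RHS); shift 'n'
Action: shift


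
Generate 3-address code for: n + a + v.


Break into single-operator statements:
t1 = n + a
t2 = t1 + v


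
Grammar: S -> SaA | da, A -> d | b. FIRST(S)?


Per alternative of S: FIRST(SaA) = {d}; FIRST(da) = {d}
FIRST(S) = {d}


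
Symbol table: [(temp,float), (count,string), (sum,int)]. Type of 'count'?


Lookup 'count' → type string


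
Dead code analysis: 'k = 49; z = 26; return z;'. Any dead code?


k is assigned but never read
Dead: 'k = 49'


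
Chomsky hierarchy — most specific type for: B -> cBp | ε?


Single nonterminal LHS, but c^n p^n is not regular
Classification: Type 2 (Context-Free)


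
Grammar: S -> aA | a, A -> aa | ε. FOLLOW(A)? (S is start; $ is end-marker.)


$ ∈ FOLLOW(S). For each A -> αBβ: add FIRST(β)\{ε} to FOLLOW(B); if β nullable, add FOLLOW(A).
FOLLOW(A) = {$}


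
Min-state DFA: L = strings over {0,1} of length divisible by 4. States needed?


Track length mod 4: states 0..3, accept at 0
Minimal DFA: 4 states


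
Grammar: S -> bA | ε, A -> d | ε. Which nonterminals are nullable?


A nonterminal is nullable iff some alternative derives ε (directly, or every symbol in it is nullable)
Nullable: {A, S}


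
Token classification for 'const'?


Pattern: reserved word
Type: KEYWORD


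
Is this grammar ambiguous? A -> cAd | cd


balanced c^n…d^n: each string has a unique parse
Unambiguous


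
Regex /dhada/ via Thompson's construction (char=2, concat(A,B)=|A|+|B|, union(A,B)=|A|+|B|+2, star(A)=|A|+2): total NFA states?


Syntax tree has 5 char leaf(s), 0 union(s), 0 star(s)
chars contribute 5×2 = 10; each union adds +2; each star adds +2
Total: 10 + 0 + 0 = 10 states


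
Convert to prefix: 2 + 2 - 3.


left-to-right (same/higher precedence on left): tree is (- (+ 2 2) 3)
Prefix: - + 2 2 3


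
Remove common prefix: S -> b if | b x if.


Common prefix: 'b'
Factored: S -> b S', S' -> if | x if


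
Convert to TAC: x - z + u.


Break into single-operator statements:
t1 = x - z
t2 = t1 + u


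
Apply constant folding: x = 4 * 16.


4 * 16 = 64 at compile time
Optimized: x = 64


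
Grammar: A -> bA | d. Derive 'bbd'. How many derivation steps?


Derivation: A => bA => bbA => bbd
Steps: 3


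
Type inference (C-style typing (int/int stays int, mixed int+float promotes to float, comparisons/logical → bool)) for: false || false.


Operand types: bool || bool
Rule: logical operators take bool operands and yield bool
Result type: bool


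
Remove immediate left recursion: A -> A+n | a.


Left-recursive alternatives: A+n; non-recursive: a
Introduce A': A -> aA', A' -> +nA' | ε


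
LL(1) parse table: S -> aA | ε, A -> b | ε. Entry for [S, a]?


For [S, a]: 'a' ∈ FIRST(aA)
Entry: S -> aA


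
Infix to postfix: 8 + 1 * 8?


* has higher precedence, evaluate 1*8 first
Postfix: 8 1 8 * +


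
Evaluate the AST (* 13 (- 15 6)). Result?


Evaluate inner: (- 15 6) = 9
Evaluate root: (* 13 9) = 117
Result: 117


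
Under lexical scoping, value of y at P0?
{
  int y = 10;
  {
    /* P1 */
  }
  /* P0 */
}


y declared in the same block as P0
y = 10


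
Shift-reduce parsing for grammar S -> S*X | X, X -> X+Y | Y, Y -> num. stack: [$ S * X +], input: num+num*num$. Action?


no handle; shift 'num'
Action: shift


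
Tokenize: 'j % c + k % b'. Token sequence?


Scan left to right, longest-match per lexeme
Tokens: ID(j), OP(%), ID(c), OP(+), ID(k), OP(%), ID(b)


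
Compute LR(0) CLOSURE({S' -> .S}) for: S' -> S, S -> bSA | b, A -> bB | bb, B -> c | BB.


Start: S' -> .S
For each item with dot before a nonterminal B, add B -> .γ for every B-production
Closure: [S' -> .S, S -> .bSA, S -> .b]


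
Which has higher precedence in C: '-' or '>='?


'-' is additive (level 9); '>=' is relational (level 7)
Higher level binds tighter
'-' has higher precedence than '>='


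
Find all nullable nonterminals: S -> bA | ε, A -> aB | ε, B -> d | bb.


A nonterminal is nullable iff some alternative derives ε (directly, or every symbol in it is nullable)
Nullable: {A, S}


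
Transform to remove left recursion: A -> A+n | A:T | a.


Left-recursive alternatives: A+n, A:T; non-recursive: a
Introduce A': A -> aA', A' -> +nA' | :TA' | ε


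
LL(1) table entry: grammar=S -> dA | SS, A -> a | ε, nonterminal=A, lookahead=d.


For [A, d]: ε is nullable and 'd' ∈ FOLLOW(A)
Entry: A -> ε


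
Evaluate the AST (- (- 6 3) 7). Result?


Evaluate inner: (- 6 3) = 3
Evaluate root: (- 3 7) = -4
Result: -4


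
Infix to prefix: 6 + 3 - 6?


left-to-right (same/higher precedence on left): tree is (- (+ 6 3) 6)
Prefix: - + 6 3 6


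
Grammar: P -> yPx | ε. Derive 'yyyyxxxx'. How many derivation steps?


Derivation: P => yPx => yyPxx => yyyPxxx => yyyyPxxxx => yyyyxxxx
Steps: 5


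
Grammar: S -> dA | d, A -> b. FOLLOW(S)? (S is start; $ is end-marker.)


$ ∈ FOLLOW(S). For each A -> αBβ: add FIRST(β)\{ε} to FOLLOW(B); if β nullable, add FOLLOW(A).
FOLLOW(S) = {$}


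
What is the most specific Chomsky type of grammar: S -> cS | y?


Right-linear: every RHS is a terminal or a terminal followed by one nonterminal
Classification: Type 3 (Regular)


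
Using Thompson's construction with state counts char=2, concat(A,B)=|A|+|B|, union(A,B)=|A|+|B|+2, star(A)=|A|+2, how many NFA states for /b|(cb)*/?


Syntax tree has 3 char leaf(s), 1 union(s), 1 star(s)
chars contribute 3×2 = 6; each union adds +2; each star adds +2
Total: 6 + 2 + 2 = 10 states


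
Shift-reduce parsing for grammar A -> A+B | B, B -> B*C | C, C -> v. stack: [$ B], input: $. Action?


lookahead ∉ {*} so B won't extend; reduce A -> B
Action: reduce (A -> B)


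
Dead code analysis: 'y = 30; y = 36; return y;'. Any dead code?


first assignment to y is overwritten before any read
Dead: 'y = 30'


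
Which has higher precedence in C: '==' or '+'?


'+' is additive (level 9); '==' is equality (level 6)
Higher level binds tighter
'+' has higher precedence than '=='


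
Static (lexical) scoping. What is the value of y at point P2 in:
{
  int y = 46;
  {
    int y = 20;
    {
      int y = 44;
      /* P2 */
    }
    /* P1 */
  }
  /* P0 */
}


y declared in the same block as P2
y = 44


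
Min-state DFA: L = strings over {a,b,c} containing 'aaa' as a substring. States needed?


KMP-style automaton: 3 progress states + 1 absorbing accept = 4
Minimal DFA: 4 states


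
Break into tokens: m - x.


Scan left to right, longest-match per lexeme
Tokens: ID(m), OP(-), ID(x)


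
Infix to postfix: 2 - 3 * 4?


* has higher precedence, evaluate 3*4 first
Postfix: 2 3 4 * -


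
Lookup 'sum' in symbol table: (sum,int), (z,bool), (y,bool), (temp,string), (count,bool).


Lookup 'sum' → type int


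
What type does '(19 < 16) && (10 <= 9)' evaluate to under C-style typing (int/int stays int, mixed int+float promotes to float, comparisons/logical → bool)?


Operand types: bool && bool
Rule: logical operators take bool operands and yield bool
Result type: bool


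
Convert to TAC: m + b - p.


Break into single-operator statements:
t1 = m + b
t2 = t1 - p


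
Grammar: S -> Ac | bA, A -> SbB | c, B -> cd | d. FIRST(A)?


Per alternative of A: FIRST(SbB) = {b, c}; FIRST(c) = {c}
FIRST(A) = {b, c}


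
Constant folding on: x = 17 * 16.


17 * 16 = 272 at compile time
Optimized: x = 272


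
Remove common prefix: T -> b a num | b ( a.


Common prefix: 'b'
Factored: T -> b T', T' -> a num | ( a


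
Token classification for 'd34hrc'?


Pattern: letter/underscore followed by alphanumerics, not a keyword
Type: IDENTIFIER


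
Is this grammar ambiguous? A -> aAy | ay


balanced a^n…y^n: each string has a unique parse
Unambiguous


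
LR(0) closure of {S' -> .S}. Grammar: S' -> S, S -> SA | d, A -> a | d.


Start: S' -> .S
For each item with dot before a nonterminal B, add B -> .γ for every B-production
Closure: [S' -> .S, S -> .SA, S -> .d]


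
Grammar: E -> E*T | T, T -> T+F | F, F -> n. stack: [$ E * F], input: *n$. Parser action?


'F' (not preceded by T+) is the handle for T -> F
Action: reduce (T -> F)


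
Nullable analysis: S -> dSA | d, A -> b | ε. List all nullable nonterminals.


A nonterminal is nullable iff some alternative derives ε (directly, or every symbol in it is nullable)
Nullable: {A}


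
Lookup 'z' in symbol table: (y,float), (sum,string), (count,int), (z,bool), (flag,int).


Lookup 'z' → type bool


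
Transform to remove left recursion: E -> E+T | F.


Left-recursive alternatives: E+T; non-recursive: F
Introduce E': E -> FE', E' -> +TE' | ε


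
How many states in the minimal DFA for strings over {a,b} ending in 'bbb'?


Track the longest suffix of input matching a prefix of 'bbb': 4 classes (prefixes of length 0..3)
Minimal DFA: 4 states


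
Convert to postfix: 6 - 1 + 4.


Left to right (same or higher precedence on left)
Postfix: 6 1 - 4 +


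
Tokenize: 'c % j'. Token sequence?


Scan left to right, longest-match per lexeme
Tokens: ID(c), OP(%), ID(j)


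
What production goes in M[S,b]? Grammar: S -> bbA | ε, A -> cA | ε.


For [S, b]: 'b' ∈ FIRST(bbA)
Entry: S -> bbA


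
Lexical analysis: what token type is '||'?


Pattern: operator symbol
Type: OPERATOR


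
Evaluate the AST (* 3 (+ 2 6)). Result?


Evaluate inner: (+ 2 6) = 8
Evaluate root: (* 3 8) = 24
Result: 24


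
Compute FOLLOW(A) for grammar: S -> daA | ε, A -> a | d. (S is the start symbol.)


$ ∈ FOLLOW(S). For each A -> αBβ: add FIRST(β)\{ε} to FOLLOW(B); if β nullable, add FOLLOW(A).
FOLLOW(A) = {$}


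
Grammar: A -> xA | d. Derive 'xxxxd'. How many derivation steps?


Derivation: A => xA => xxA => xxxA => xxxxA => xxxxd
Steps: 5


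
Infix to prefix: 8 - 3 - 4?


left-to-right (same/higher precedence on left): tree is (- (- 8 3) 4)
Prefix: - - 8 3 4


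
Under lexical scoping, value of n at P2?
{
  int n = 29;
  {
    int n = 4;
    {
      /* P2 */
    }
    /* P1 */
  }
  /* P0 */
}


P2's block does not declare n; resolves to the enclosing declaration at depth 1
n = 4


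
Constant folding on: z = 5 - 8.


5 - 8 = -3 at compile time
Optimized: z = -3


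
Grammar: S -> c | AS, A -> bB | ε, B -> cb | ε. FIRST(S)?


Per alternative of S: FIRST(c) = {c}; FIRST(AS) = {b, c}
FIRST(S) = {b, c}


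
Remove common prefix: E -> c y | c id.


Common prefix: 'c'
Factored: E -> c E', E' -> y | id


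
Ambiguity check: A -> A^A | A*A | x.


'x^x*x' has two parse trees (no precedence encoded between ^ and *)
Ambiguous


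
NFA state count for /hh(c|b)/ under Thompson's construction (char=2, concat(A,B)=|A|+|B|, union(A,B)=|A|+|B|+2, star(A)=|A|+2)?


Syntax tree has 4 char leaf(s), 1 union(s), 0 star(s)
chars contribute 4×2 = 8; each union adds +2; each star adds +2
Total: 8 + 2 + 0 = 10 states


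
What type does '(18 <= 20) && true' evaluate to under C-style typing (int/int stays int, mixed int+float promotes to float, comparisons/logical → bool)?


Operand types: bool && bool
Rule: logical operators take bool operands and yield bool
Result type: bool


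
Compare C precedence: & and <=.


'<=' is relational (level 7); '&' is bitwise AND (level 5)
Higher level binds tighter
'<=' has higher precedence than '&'


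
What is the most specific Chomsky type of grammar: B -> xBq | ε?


Single nonterminal LHS, but x^n q^n is not regular
Classification: Type 2 (Context-Free)


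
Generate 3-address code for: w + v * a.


Break into single-operator statements:
t1 = v * a
t2 = w + t1


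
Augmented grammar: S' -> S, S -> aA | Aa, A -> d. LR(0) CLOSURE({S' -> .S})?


Start: S' -> .S
For each item with dot before a nonterminal B, add B -> .γ for every B-production
Closure: [S' -> .S, S -> .aA, S -> .Aa, A -> .d]


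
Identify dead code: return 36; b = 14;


statement follows a return and is unreachable
Dead: 'b = 14'


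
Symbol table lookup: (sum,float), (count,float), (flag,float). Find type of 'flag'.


Lookup 'flag' → type float


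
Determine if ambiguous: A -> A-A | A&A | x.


'x-x&x' has two parse trees (no precedence encoded between - and &)
Ambiguous


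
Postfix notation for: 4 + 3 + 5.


Left to right (same or higher precedence on left)
Postfix: 4 3 + 5 +


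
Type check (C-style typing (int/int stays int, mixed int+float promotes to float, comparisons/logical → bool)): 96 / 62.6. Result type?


Operand types: int / float
Rule: mixed int/float promotes to float; int/int stays int
Result type: float


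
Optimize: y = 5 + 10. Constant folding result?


5 + 10 = 15 at compile time
Optimized: y = 15


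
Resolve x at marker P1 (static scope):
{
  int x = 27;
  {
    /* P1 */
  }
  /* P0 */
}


P1's block does not declare x; resolves to the enclosing declaration at depth 0
x = 27


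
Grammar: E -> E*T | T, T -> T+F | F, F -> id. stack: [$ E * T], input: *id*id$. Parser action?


handle 'E*T' on top; lookahead ∈ FOLLOW(E) = {*, $}
Action: reduce (E -> E*T)


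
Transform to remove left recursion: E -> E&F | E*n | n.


Left-recursive alternatives: E&F, E*n; non-recursive: n
Introduce E': E -> nE', E' -> &FE' | *nE' | ε


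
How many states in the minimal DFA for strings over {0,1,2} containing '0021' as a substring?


KMP-style automaton: 4 progress states + 1 absorbing accept = 5
Minimal DFA: 5 states


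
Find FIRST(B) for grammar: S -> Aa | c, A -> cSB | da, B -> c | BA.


Per alternative of B: FIRST(c) = {c}; FIRST(BA) = {c}
FIRST(B) = {c}


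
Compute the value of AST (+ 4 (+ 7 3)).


Evaluate inner: (+ 7 3) = 10
Evaluate root: (+ 4 10) = 14
Result: 14


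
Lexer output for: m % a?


Scan left to right, longest-match per lexeme
Tokens: ID(m), OP(%), ID(a)


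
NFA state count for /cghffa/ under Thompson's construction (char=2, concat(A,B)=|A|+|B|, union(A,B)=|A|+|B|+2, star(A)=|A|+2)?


Syntax tree has 6 char leaf(s), 0 union(s), 0 star(s)
chars contribute 6×2 = 12; each union adds +2; each star adds +2
Total: 12 + 0 + 0 = 12 states


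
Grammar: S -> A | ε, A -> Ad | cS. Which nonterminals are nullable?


A nonterminal is nullable iff some alternative derives ε (directly, or every symbol in it is nullable)
Nullable: {S}


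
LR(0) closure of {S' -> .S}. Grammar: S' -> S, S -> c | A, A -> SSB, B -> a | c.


Start: S' -> .S
For each item with dot before a nonterminal B, add B -> .γ for every B-production
Closure: [S' -> .S, S -> .c, S -> .A, A -> .SSB]


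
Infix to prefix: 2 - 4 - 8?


left-to-right (same/higher precedence on left): tree is (- (- 2 4) 8)
Prefix: - - 2 4 8


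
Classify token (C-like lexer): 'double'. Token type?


Pattern: reserved word
Type: KEYWORD


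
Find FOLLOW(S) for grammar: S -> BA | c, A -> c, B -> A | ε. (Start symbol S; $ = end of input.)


$ ∈ FOLLOW(S). For each A -> αBβ: add FIRST(β)\{ε} to FOLLOW(B); if β nullable, add FOLLOW(A).
FOLLOW(S) = {$}


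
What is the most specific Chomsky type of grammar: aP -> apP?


LHS has context (more than one symbol) and |LHS| ≤ |RHS|
Classification: Type 1 (Context-Sensitive)


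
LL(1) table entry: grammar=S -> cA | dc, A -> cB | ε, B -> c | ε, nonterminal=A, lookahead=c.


For [A, c]: 'c' ∈ FIRST(cB)
Entry: A -> cB


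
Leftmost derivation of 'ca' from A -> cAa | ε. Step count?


Derivation: A => cAa => ca
Steps: 2


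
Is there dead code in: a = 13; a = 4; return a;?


first assignment to a is overwritten before any read
Dead: 'a = 13'


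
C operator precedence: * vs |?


'*' is multiplicative (level 10); '|' is bitwise OR (level 3)
Higher level binds tighter
'*' has higher precedence than '|'


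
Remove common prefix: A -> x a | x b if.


Common prefix: 'x'
Factored: A -> x A', A' -> a | b if


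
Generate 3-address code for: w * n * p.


Break into single-operator statements:
t1 = w * n
t2 = t1 * p


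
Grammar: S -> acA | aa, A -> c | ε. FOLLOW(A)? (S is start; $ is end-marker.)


$ ∈ FOLLOW(S). For each A -> αBβ: add FIRST(β)\{ε} to FOLLOW(B); if β nullable, add FOLLOW(A).
FOLLOW(A) = {$}


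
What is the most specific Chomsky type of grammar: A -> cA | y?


Right-linear: every RHS is a terminal or a terminal followed by one nonterminal
Classification: Type 3 (Regular)


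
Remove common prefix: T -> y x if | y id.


Common prefix: 'y'
Factored: T -> y T', T' -> x if | id


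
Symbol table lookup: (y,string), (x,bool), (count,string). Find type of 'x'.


Lookup 'x' → type bool


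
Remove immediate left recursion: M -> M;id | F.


Left-recursive alternatives: M;id; non-recursive: F
Introduce M': M -> FM', M' -> ;idM' | ε


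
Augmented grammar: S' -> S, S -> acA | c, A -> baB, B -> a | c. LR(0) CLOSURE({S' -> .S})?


Start: S' -> .S
For each item with dot before a nonterminal B, add B -> .γ for every B-production
Closure: [S' -> .S, S -> .acA, S -> .c]


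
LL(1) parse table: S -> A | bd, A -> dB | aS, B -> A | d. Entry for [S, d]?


For [S, d]: 'd' ∈ FIRST(A)
Entry: S -> A


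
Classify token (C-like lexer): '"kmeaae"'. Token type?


Pattern: double-quoted sequence
Type: STRING_LITERAL


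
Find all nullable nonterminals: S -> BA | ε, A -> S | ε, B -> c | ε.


A nonterminal is nullable iff some alternative derives ε (directly, or every symbol in it is nullable)
Nullable: {A, B, S}


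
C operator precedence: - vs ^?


'-' is additive (level 9); '^' is bitwise XOR (level 4)
Higher level binds tighter
'-' has higher precedence than '^'


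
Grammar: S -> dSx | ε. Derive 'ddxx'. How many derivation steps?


Derivation: S => dSx => ddSxx => ddxx
Steps: 3


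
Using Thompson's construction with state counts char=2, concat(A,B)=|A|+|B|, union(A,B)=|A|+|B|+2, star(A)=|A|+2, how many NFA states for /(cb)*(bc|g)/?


Syntax tree has 5 char leaf(s), 1 union(s), 1 star(s)
chars contribute 5×2 = 10; each union adds +2; each star adds +2
Total: 10 + 2 + 2 = 14 states


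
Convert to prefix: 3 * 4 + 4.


left-to-right (same/higher precedence on left): tree is (+ (* 3 4) 4)
Prefix: + * 3 4 4


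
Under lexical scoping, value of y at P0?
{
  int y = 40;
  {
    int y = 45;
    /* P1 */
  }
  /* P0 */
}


y declared in the same block as P0
y = 40


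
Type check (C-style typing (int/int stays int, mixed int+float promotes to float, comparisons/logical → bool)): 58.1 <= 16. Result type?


Operand types: float <= int
Rule: comparison yields bool
Result type: bool


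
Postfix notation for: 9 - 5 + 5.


Left to right (same or higher precedence on left)
Postfix: 9 5 - 5 +


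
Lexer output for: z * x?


Scan left to right, longest-match per lexeme
Tokens: ID(z), OP(*), ID(x)


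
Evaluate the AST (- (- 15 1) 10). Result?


Evaluate inner: (- 15 1) = 14
Evaluate root: (- 14 10) = 4
Result: 4


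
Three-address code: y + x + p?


Break into single-operator statements:
t1 = y + x
t2 = t1 + p


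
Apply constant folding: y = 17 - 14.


17 - 14 = 3 at compile time
Optimized: y = 3


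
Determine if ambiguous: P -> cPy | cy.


balanced c^n…y^n: each string has a unique parse
Unambiguous


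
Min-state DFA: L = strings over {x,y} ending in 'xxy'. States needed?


Track the longest suffix of input matching a prefix of 'xxy': 4 classes (prefixes of length 0..3)
Minimal DFA: 4 states


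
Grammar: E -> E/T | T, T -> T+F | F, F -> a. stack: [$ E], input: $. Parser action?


start symbol E on stack, input exhausted
Action: accept


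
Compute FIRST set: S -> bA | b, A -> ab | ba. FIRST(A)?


Per alternative of A: FIRST(ab) = {a}; FIRST(ba) = {b}
FIRST(A) = {a, b}


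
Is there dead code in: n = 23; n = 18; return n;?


first assignment to n is overwritten before any read
Dead: 'n = 23'


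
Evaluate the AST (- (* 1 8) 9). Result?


Evaluate inner: (* 1 8) = 8
Evaluate root: (- 8 9) = -1
Result: -1


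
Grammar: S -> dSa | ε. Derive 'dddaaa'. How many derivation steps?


Derivation: S => dSa => ddSaa => dddSaaa => dddaaa
Steps: 4


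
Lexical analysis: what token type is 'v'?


Pattern: letter/underscore followed by alphanumerics, not a keyword
Type: IDENTIFIER


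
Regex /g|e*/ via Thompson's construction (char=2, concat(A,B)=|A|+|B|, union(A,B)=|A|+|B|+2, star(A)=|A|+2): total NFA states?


Syntax tree has 2 char leaf(s), 1 union(s), 1 star(s)
chars contribute 2×2 = 4; each union adds +2; each star adds +2
Total: 4 + 2 + 2 = 8 states


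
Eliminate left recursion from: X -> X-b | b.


Left-recursive alternatives: X-b; non-recursive: b
Introduce X': X -> bX', X' -> -bX' | ε


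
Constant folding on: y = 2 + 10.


2 + 10 = 12 at compile time
Optimized: y = 12


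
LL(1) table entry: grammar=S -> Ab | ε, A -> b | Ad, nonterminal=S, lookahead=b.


For [S, b]: 'b' ∈ FIRST(Ab)
Entry: S -> Ab


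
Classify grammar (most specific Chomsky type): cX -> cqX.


LHS has context (more than one symbol) and |LHS| ≤ |RHS|
Classification: Type 1 (Context-Sensitive)


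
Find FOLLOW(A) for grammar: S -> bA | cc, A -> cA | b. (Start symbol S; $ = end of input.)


$ ∈ FOLLOW(S). For each A -> αBβ: add FIRST(β)\{ε} to FOLLOW(B); if β nullable, add FOLLOW(A).
FOLLOW(A) = {$}


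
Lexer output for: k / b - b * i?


Scan left to right, longest-match per lexeme
Tokens: ID(k), OP(/), ID(b), OP(-), ID(b), OP(*), ID(i)


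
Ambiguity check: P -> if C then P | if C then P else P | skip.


dangling else: 'if C then if C then skip else skip' parses two ways
Ambiguous


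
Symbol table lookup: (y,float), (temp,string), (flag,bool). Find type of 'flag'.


Lookup 'flag' → type bool


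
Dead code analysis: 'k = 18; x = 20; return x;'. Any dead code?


k is assigned but never read
Dead: 'k = 18'


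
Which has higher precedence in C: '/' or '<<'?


'/' is multiplicative (level 10); '<<' is shift (level 8)
Higher level binds tighter
'/' has higher precedence than '<<'


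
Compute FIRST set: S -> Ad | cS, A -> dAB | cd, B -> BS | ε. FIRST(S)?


Per alternative of S: FIRST(Ad) = {c, d}; FIRST(cS) = {c}
FIRST(S) = {c, d}


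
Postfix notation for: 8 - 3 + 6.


Left to right (same or higher precedence on left)
Postfix: 8 3 - 6 +


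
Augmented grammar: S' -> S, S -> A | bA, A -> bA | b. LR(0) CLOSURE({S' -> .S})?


Start: S' -> .S
For each item with dot before a nonterminal B, add B -> .γ for every B-production
Closure: [S' -> .S, S -> .A, S -> .bA, A -> .bA, A -> .b]


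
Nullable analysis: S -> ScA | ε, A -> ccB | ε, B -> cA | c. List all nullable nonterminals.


A nonterminal is nullable iff some alternative derives ε (directly, or every symbol in it is nullable)
Nullable: {A, S}


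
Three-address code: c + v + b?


Break into single-operator statements:
t1 = c + v
t2 = t1 + b


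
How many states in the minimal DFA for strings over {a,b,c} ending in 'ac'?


Track the longest suffix of input matching a prefix of 'ac': 3 classes (prefixes of length 0..2)
Minimal DFA: 3 states


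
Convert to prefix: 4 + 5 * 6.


'*' binds tighter: tree is (+ 4 (* 5 6))
Prefix: + 4 * 5 6


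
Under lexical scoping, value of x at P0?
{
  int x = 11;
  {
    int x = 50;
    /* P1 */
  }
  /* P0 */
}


x declared in the same block as P0
x = 11


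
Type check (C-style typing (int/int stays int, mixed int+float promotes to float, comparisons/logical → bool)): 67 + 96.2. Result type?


Operand types: int + float
Rule: mixed int/float promotes to float; int/int stays int
Result type: float


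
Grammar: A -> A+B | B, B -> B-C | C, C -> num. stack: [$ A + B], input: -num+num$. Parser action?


'-' can extend B; shift to build B -> B-C
Action: shift


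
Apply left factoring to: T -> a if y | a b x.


Common prefix: 'a'
Factored: T -> a T', T' -> if y | b x


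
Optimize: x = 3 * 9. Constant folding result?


3 * 9 = 27 at compile time
Optimized: x = 27


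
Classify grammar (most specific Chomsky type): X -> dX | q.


Right-linear: every RHS is a terminal or a terminal followed by one nonterminal
Classification: Type 3 (Regular)


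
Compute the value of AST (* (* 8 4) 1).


Evaluate inner: (* 8 4) = 32
Evaluate root: (* 32 1) = 32
Result: 32


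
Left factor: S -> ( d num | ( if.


Common prefix: '('
Factored: S -> ( S', S' -> d num | if


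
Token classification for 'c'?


Pattern: letter/underscore followed by alphanumerics, not a keyword
Type: IDENTIFIER


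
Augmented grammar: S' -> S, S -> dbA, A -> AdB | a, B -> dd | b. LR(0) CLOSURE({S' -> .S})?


Start: S' -> .S
For each item with dot before a nonterminal B, add B -> .γ for every B-production
Closure: [S' -> .S, S -> .dbA]


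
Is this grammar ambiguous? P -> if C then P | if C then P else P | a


dangling else: 'if C then if C then a else a' parses two ways
Ambiguous


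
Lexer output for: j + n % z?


Scan left to right, longest-match per lexeme
Tokens: ID(j), OP(+), ID(n), OP(%), ID(z)


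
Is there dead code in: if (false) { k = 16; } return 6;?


condition is constant false, so the whole block is unreachable
Dead: 'if (false) { k = 16; }'


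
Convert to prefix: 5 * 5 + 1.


left-to-right (same/higher precedence on left): tree is (+ (* 5 5) 1)
Prefix: + * 5 5 1


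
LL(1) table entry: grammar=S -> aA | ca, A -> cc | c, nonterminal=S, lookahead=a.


For [S, a]: 'a' ∈ FIRST(aA)
Entry: S -> aA


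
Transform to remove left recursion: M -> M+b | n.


Left-recursive alternatives: M+b; non-recursive: n
Introduce M': M -> nM', M' -> +bM' | ε


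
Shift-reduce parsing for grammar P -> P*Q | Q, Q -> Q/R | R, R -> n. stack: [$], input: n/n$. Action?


no handle on stack; shift 'n'
Action: shift


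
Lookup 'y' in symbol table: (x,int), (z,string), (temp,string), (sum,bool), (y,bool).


Lookup 'y' → type bool


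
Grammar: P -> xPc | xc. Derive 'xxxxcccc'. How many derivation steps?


Derivation: P => xPc => xxPcc => xxxPccc => xxxxcccc
Steps: 4


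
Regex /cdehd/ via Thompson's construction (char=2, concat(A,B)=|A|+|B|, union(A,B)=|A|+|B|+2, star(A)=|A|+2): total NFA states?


Syntax tree has 5 char leaf(s), 0 union(s), 0 star(s)
chars contribute 5×2 = 10; each union adds +2; each star adds +2
Total: 10 + 0 + 0 = 10 states


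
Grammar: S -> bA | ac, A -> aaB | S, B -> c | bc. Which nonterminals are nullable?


A nonterminal is nullable iff some alternative derives ε (directly, or every symbol in it is nullable)
Nullable: {}


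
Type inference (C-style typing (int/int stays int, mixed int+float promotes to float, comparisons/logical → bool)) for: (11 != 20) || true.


Operand types: bool || bool
Rule: logical operators take bool operands and yield bool
Result type: bool


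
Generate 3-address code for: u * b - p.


Break into single-operator statements:
t1 = u * b
t2 = t1 - p


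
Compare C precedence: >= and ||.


'>=' is relational (level 7); '||' is logical OR (level 1)
Higher level binds tighter
'>=' has higher precedence than '||'
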